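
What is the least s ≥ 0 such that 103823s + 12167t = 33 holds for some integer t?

gcd(103823, 12167) = 1 (Euclid: 103823 = 8·12167 + 6487; 12167 = 1·6487 + 5680; 6487 = 1·5680 + 807; 5680 = 7·807 + 31; 807 = 26·31 + 1; 31 = 31·1 + 0), and 1 | 33.
Extended Euclid: 103823·(392) + 12167·(-3345) = 1. Scale by 33: s₀ = 12936.
General solution s = s₀ + 12167k; reducing mod 12167 gives s = 769 (and t = -6562).

769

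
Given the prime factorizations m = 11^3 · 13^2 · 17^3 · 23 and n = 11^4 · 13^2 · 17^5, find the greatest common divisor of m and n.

1105125307

min exponent per shared prime: 11^3 · 13^2 · 17^3 = 1105125307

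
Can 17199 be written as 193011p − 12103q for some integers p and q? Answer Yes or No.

By Bézout, 193011p − 12103q = 17199 has integer solutions iff gcd(193011, 12103) | 17199.
Euclid: 193011 = 15·12103 + 11466; 12103 = 1·11466 + 637; 11466 = 18·637 + 0. gcd = 637; 17199 mod 637 = 0. Yes.

Yes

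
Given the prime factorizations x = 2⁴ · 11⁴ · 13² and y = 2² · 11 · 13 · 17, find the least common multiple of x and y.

673017488

max exponent per prime: 2⁴ · 11⁴ · 13² · 17 = 673017488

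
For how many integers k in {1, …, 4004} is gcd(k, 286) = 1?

286 = 2·11·13. Inclusion–exclusion on these primes:
4004 − ⌊4004/2⌋ − ⌊4004/11⌋ − ⌊4004/13⌋ + ⌊4004/22⌋ + ⌊4004/26⌋ + ⌊4004/143⌋ − ⌊4004/286⌋ = 1680

1680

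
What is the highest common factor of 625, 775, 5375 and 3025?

625 = 5⁴; 775 = 5² · 31; 5375 = 5³ · 43; 3025 = 5² · 11²
gcd takes min exponent of each prime: 5² = 25

25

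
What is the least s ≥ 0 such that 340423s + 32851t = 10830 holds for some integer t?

gcd(340423, 32851) = 361 (Euclid: 340423 = 10·32851 + 11913; 32851 = 2·11913 + 9025; 11913 = 1·9025 + 2888; 9025 = 3·2888 + 361; 2888 = 8·361 + 0), and 361 | 10830.
Extended Euclid: 340423·(-11) + 32851·(114) = 361. Scale by 30: s₀ = -330.
General solution s = s₀ + 91k; reducing mod 91 gives s = 34 (and t = -352).

34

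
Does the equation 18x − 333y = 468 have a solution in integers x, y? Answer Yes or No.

gcd(18, 333): 333 = 18·18 + 9; 18 = 2·9 + 0 → 9
9 divides 468, so a solution exists.

Yes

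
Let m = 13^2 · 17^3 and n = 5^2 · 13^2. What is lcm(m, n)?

20757425

max exponent per prime: 5^2 · 13^2 · 17^3 = 20757425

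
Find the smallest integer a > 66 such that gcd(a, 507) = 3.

507 = 3·169. Any a with gcd(a, 507) = 3 is a multiple of 3, say 3s, with s coprime to 169.
Need s > 66/3, so s ≥ 23. First s ≥ 23 with gcd(s, 169) = 1 is s = 23. Thus a = 3·23 = 69.

69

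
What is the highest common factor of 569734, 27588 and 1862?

38

569734 = 2 · 11 · 19 · 29 · 47; 27588 = 2² · 3 · 11² · 19; 1862 = 2 · 7² · 19
gcd takes min exponent of each prime: 2 · 19 = 38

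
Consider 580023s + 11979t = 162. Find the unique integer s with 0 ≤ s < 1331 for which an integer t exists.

gcd(580023, 11979) = 9 (Euclid: 580023 = 48·11979 + 5031; 11979 = 2·5031 + 1917; 5031 = 2·1917 + 1197; 1917 = 1·1197 + 720; 1197 = 1·720 + 477; 720 = 1·477 + 243; 477 = 1·243 + 234; 243 = 1·234 + 9; 234 = 26·9 + 0), and 9 | 162.
Extended Euclid: 580023·(-50) + 11979·(2421) = 9. Scale by 18: s₀ = -900.
General solution s = s₀ + 1331k; reducing mod 1331 gives s = 431 (and t = -20869).

431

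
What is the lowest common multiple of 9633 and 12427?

119709291

9633 = 3 · 13² · 19; 12427 = 17² · 43
max exponents: 3 · 13² · 17² · 19 · 43 = 119709291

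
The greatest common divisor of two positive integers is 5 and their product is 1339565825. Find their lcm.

267913165

Since gcd(a,b)·lcm(a,b) = ab, lcm = 1339565825/5 = 267913165.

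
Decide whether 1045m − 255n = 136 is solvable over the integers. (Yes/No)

No

gcd(1045, 255): 1045 = 4·255 + 25; 255 = 10·25 + 5; 25 = 5·5 + 0 → 5
5 does not divide 136, so a solution does not exist.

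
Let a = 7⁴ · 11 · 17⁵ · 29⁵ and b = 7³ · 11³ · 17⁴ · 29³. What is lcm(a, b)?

93068949500582176583

max exponent per prime: 7⁴ · 11³ · 17⁵ · 29⁵ = 93068949500582176583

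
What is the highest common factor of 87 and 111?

87 = 3 · 29
111 = 3 · 37
Common: 3 = 3

3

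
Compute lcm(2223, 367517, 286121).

2223 = 3² · 13 · 19; 367517 = 19 · 23 · 29²; 286121 = 11 · 19 · 37²
lcm takes max exponent of each prime: 3² · 11 · 13 · 19 · 23 · 29² · 37² = 647529304851

647529304851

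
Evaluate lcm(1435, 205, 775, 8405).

9119425

1435 = 5 · 7 · 41; 205 = 5 · 41; 775 = 5² · 31; 8405 = 5 · 41²
lcm takes max exponent of each prime: 5² · 7 · 31 · 41² = 9119425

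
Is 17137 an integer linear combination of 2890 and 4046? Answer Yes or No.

No

gcd(2890, 4046): 4046 = 1·2890 + 1156; 2890 = 2·1156 + 578; 1156 = 2·578 + 0 → 578
578 does not divide 17137, so a solution does not exist.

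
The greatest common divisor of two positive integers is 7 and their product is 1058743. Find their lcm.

For any two positive integers, gcd × lcm equals their product. Hence lcm = 1058743 / 7 = 151249.

151249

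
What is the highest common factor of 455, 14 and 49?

455 = 5 · 7 · 13; 14 = 2 · 7; 49 = 7²
gcd takes min exponent of each prime: 7 = 7

7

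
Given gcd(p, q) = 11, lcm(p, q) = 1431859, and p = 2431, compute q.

6479

Using pq = gcd(p,q)·lcm(p,q) = 11·1431859 = 15750449, we get q = 15750449/2431 = 6479.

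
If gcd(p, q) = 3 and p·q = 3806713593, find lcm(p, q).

gcd·lcm = product, so lcm = 3806713593/3 = 1268904531.

1268904531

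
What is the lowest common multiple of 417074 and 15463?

gcd first: 417074 = 26·15463 + 15036; 15463 = 1·15036 + 427; 15036 = 35·427 + 91; 427 = 4·91 + 63; 91 = 1·63 + 28; 63 = 2·28 + 7; 28 = 4·7 + 0 → gcd = 7
lcm = 417074·15463/gcd = 6449215262/7 = 921316466

921316466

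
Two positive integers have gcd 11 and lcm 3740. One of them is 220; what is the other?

Using uv = gcd(u,v)·lcm(u,v) = 11·3740 = 41140, we get v = 41140/220 = 187.

187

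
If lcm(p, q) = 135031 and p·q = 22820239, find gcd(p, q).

gcd·lcm = product, so gcd = 22820239/135031 = 169.

169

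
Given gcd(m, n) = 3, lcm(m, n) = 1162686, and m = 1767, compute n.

Using mn = gcd(m,n)·lcm(m,n) = 3·1162686 = 3488058, we get n = 3488058/1767 = 1974.

1974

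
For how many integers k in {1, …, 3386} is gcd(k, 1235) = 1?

Prime factors of 1235: 5, 13, 19. Count integers ≤ 3386 divisible by none of them.
By inclusion–exclusion: 3386 − ⌊3386/5⌋ − ⌊3386/13⌋ − ⌊3386/19⌋ + ⌊3386/65⌋ + ⌊3386/95⌋ + ⌊3386/247⌋ − ⌊3386/1235⌋ = 2369.

2369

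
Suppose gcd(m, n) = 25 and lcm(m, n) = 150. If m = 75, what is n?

50

Using mn = gcd(m,n)·lcm(m,n) = 25·150 = 3750, we get n = 3750/75 = 50.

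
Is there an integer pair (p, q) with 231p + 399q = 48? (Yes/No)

By Bézout, 231p + 399q = 48 has integer solutions iff gcd(231, 399) | 48.
Euclid: 399 = 1·231 + 168; 231 = 1·168 + 63; 168 = 2·63 + 42; 63 = 1·42 + 21; 42 = 2·21 + 0. gcd = 21; 48 mod 21 = 6. No.

No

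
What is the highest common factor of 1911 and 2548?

Euclid: 2548 = 1·1911 + 637; 1911 = 3·637 + 0. Last nonzero remainder: 637.

637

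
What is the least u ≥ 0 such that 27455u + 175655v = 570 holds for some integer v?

gcd(27455, 175655) = 95 (Euclid: 175655 = 6·27455 + 10925; 27455 = 2·10925 + 5605; 10925 = 1·5605 + 5320; 5605 = 1·5320 + 285; 5320 = 18·285 + 190; 285 = 1·190 + 95; 190 = 2·95 + 0), and 95 | 570.
Extended Euclid: 27455·(627) + 175655·(-98) = 95. Scale by 6: u₀ = 3762.
General solution u = u₀ + 1849t; reducing mod 1849 gives u = 64 (and v = -10).

64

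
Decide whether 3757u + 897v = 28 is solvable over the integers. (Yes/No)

gcd(3757, 897): 3757 = 4·897 + 169; 897 = 5·169 + 52; 169 = 3·52 + 13; 52 = 4·13 + 0 → 13
13 does not divide 28, so a solution does not exist.

No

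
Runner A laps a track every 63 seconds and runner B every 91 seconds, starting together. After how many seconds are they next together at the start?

63 = 3² · 7; 91 = 7 · 13
max exponents: 3² · 7 · 13 = 819

819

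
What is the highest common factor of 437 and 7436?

1

437 = 19 · 23
7436 = 2² · 11 · 13²
Common: 1 = 1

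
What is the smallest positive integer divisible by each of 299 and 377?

299 = 13 · 23; 377 = 13 · 29
max exponents: 13 · 23 · 29 = 8671

8671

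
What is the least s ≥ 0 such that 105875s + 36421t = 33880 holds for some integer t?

33

Reduce mod 36421: 105875s ≡ 33880 (mod 36421). With g = gcd(105875, 36421) = 847 dividing 33880, divide through: 125s ≡ 40 (mod 43).
Since gcd(125, 43) = 1, s ≡ 40·(125)⁻¹ ≡ 33 (mod 43). Smallest non-negative: 33.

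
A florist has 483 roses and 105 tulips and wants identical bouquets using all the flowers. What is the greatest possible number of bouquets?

21

Euclid: 483 = 4·105 + 63; 105 = 1·63 + 42; 63 = 1·42 + 21; 42 = 2·21 + 0. Last nonzero remainder: 21.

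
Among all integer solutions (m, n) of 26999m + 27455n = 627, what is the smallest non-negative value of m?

1263

Euclid: 27455 = 1·26999 + 456; 26999 = 59·456 + 95; 456 = 4·95 + 76; 95 = 1·76 + 19; 76 = 4·19 + 0 → gcd = 19; 627 = 19·33.
Back-substitution yields 26999·(301) + 27455·(-296) = 19, so one solution is m = 301·33 = 9933, n = -296·33 = -9768.
Solutions in m differ by 27455/19 = 1445; the one in [0, 1445) is 9933 mod 1445 = 1263.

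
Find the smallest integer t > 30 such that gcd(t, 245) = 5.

40

Multiples of 5 above 30: 5·7, 5·8, … . Need the cofactor coprime to 245/5 = 49.
Checking s = 7, 8, … the first with gcd(s, 49) = 1 is s = 8, giving 40.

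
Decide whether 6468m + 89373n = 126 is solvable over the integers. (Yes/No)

Yes

gcd(6468, 89373): 89373 = 13·6468 + 5289; 6468 = 1·5289 + 1179; 5289 = 4·1179 + 573; 1179 = 2·573 + 33; 573 = 17·33 + 12; 33 = 2·12 + 9; 12 = 1·9 + 3; 9 = 3·3 + 0 → 3
3 divides 126, so a solution exists.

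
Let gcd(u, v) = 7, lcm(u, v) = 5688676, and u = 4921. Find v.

Using uv = gcd(u,v)·lcm(u,v) = 7·5688676 = 39820732, we get v = 39820732/4921 = 8092.

8092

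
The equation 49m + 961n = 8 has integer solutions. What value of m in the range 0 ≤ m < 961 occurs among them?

59

Reduce mod 961: 49m ≡ 8 (mod 961). With g = gcd(49, 961) = 1 dividing 8, divide through: 49m ≡ 8 (mod 961).
Since gcd(49, 961) = 1, m ≡ 8·(49)⁻¹ ≡ 59 (mod 961). Smallest non-negative: 59.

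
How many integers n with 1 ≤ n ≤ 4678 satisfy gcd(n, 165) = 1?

2268

Prime factors of 165: 3, 5, 11. Count integers ≤ 4678 divisible by none of them.
By inclusion–exclusion: 4678 − ⌊4678/3⌋ − ⌊4678/5⌋ − ⌊4678/11⌋ + ⌊4678/15⌋ + ⌊4678/33⌋ + ⌊4678/55⌋ − ⌊4678/165⌋ = 2268.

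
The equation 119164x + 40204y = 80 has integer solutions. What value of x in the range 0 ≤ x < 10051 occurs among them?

Reduce mod 40204: 119164x ≡ 80 (mod 40204). With g = gcd(119164, 40204) = 4 dividing 80, divide through: 29791x ≡ 20 (mod 10051).
Since gcd(29791, 10051) = 1, x ≡ 20·(29791)⁻¹ ≡ 6497 (mod 10051). Smallest non-negative: 6497.

6497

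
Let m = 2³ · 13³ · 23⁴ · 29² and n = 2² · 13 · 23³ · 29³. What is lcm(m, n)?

119956940810824

max exponent per prime: 2³ · 13³ · 23⁴ · 29³ = 119956940810824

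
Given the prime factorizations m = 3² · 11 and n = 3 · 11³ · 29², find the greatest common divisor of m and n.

min exponent per shared prime: 3 · 11 = 33

33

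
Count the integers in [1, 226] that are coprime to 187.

194

Prime factors of 187: 11, 17. Count integers ≤ 226 divisible by none of them.
By inclusion–exclusion: 226 − ⌊226/11⌋ − ⌊226/17⌋ + ⌊226/187⌋ = 194.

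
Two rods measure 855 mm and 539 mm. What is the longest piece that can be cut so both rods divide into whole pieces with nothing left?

1

Euclid: 855 = 1·539 + 316; 539 = 1·316 + 223; 316 = 1·223 + 93; 223 = 2·93 + 37; 93 = 2·37 + 19; 37 = 1·19 + 18; 19 = 1·18 + 1; 18 = 18·1 + 0. Last nonzero remainder: 1.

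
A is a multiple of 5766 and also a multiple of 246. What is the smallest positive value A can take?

236406

5766 = 2 · 3 · 31²; 246 = 2 · 3 · 41
max exponents: 2 · 3 · 31² · 41 = 236406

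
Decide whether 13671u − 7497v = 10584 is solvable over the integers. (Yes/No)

Yes

gcd(13671, 7497): 13671 = 1·7497 + 6174; 7497 = 1·6174 + 1323; 6174 = 4·1323 + 882; 1323 = 1·882 + 441; 882 = 2·441 + 0 → 441
441 divides 10584, so a solution exists.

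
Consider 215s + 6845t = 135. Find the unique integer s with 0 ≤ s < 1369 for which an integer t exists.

319

Euclid: 6845 = 31·215 + 180; 215 = 1·180 + 35; 180 = 5·35 + 5; 35 = 7·5 + 0 → gcd = 5; 135 = 5·27.
Back-substitution yields 215·(-191) + 6845·(6) = 5, so one solution is s = -191·27 = -5157, t = 6·27 = 162.
Solutions in s differ by 6845/5 = 1369; the one in [0, 1369) is -5157 mod 1369 = 319.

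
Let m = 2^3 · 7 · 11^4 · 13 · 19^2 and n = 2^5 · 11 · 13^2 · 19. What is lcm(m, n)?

max exponent per prime: 2^5 · 7 · 11^4 · 13^2 · 19^2 = 200084140256

200084140256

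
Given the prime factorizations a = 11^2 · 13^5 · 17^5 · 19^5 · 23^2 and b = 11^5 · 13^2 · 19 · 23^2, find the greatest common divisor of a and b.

min exponent per shared prime: 11^2 · 13^2 · 19 · 23^2 = 205532899

205532899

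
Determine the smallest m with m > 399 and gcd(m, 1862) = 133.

665

1862 = 133·14. Any m with gcd(m, 1862) = 133 is a multiple of 133, say 133s, with s coprime to 14.
Need s > 399/133, so s ≥ 4. First s ≥ 4 with gcd(s, 14) = 1 is s = 5. Thus m = 133·5 = 665.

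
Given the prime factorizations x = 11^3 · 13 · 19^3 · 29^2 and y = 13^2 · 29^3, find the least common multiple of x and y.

max exponent per prime: 11^3 · 13^2 · 19^3 · 29^3 = 37628729641789

37628729641789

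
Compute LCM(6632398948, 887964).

210333267837924

6632398948 = 2² · 7 · 29 · 41² · 43 · 113; 887964 = 2² · 3 · 7 · 11 · 31²
max exponents: 2² · 3 · 7 · 11 · 29 · 31² · 41² · 43 · 113 = 210333267837924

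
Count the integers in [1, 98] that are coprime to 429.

429 = 3·11·13. Inclusion–exclusion on these primes:
98 − ⌊98/3⌋ − ⌊98/11⌋ − ⌊98/13⌋ + ⌊98/33⌋ + ⌊98/39⌋ + ⌊98/143⌋ − ⌊98/429⌋ = 55

55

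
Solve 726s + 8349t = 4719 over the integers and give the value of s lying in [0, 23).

Euclid: 8349 = 11·726 + 363; 726 = 2·363 + 0 → gcd = 363; 4719 = 363·13.
Back-substitution yields 726·(-11) + 8349·(1) = 363, so one solution is s = -11·13 = -143, t = 1·13 = 13.
Solutions in s differ by 8349/363 = 23; the one in [0, 23) is -143 mod 23 = 18.

18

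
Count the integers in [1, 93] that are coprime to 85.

85 = 5·17. Inclusion–exclusion on these primes:
93 − ⌊93/5⌋ − ⌊93/17⌋ + ⌊93/85⌋ = 71

71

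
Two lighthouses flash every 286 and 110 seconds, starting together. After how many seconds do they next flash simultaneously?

286 = 2 · 11 · 13; 110 = 2 · 5 · 11
max exponents: 2 · 5 · 11 · 13 = 1430

1430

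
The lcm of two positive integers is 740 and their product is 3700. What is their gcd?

From gcd × lcm = ab: gcd = 3700 / 740 = 5.

5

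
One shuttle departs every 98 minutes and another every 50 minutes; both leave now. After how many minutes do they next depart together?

2450

gcd first: 98 = 1·50 + 48; 50 = 1·48 + 2; 48 = 24·2 + 0 → gcd = 2
lcm = 98·50/gcd = 4900/2 = 2450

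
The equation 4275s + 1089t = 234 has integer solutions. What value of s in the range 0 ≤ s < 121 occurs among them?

Reduce mod 1089: 4275s ≡ 234 (mod 1089). With g = gcd(4275, 1089) = 9 dividing 234, divide through: 475s ≡ 26 (mod 121).
Since gcd(475, 121) = 1, s ≡ 26·(475)⁻¹ ≡ 24 (mod 121). Smallest non-negative: 24.

24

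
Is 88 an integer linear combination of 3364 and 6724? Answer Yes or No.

Yes

gcd(3364, 6724): 6724 = 1·3364 + 3360; 3364 = 1·3360 + 4; 3360 = 840·4 + 0 → 4
4 divides 88, so a solution exists.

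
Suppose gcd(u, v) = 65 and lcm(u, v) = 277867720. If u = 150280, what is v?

120185

u·v = gcd·lcm = 65·277867720 = 18061401800, so v = 18061401800/150280 = 120185.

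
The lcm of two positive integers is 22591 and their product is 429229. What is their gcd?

gcd·lcm = product, so gcd = 429229/22591 = 19.

19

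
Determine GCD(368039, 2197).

Euclid: 368039 = 167·2197 + 1140; 2197 = 1·1140 + 1057; 1140 = 1·1057 + 83; 1057 = 12·83 + 61; 83 = 1·61 + 22; 61 = 2·22 + 17; 22 = 1·17 + 5; 17 = 3·5 + 2; 5 = 2·2 + 1; 2 = 2·1 + 0. Last nonzero remainder: 1.

1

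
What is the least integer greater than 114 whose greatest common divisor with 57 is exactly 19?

gcd(m, 57) = 19 forces 19 | m; write m = 19s. Then gcd(19s, 19·3) = 19·gcd(s, 3), so need gcd(s, 3) = 1.
19s > 114 gives s ≥ 7. The least s ≥ 7 coprime to 3 is 7, so m = 19·7 = 133.

133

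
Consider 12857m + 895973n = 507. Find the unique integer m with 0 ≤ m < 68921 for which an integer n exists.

25436

Euclid: 895973 = 69·12857 + 8840; 12857 = 1·8840 + 4017; 8840 = 2·4017 + 806; 4017 = 4·806 + 793; 806 = 1·793 + 13; 793 = 61·13 + 0 → gcd = 13; 507 = 13·39.
Back-substitution yields 12857·(-1115) + 895973·(16) = 13, so one solution is m = -1115·39 = -43485, n = 16·39 = 624.
Solutions in m differ by 895973/13 = 68921; the one in [0, 68921) is -43485 mod 68921 = 25436.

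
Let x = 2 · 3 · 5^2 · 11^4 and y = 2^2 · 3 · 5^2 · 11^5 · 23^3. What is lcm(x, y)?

587852255100

max exponent per prime: 2^2 · 3 · 5^2 · 11^5 · 23^3 = 587852255100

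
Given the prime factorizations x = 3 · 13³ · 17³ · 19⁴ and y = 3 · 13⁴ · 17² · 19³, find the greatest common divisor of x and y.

min exponent per shared prime: 3 · 13³ · 17² · 19³ = 13065016341

13065016341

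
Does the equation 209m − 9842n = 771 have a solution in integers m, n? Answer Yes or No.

No

By Bézout, 209m − 9842n = 771 has integer solutions iff gcd(209, 9842) | 771.
Euclid: 9842 = 47·209 + 19; 209 = 11·19 + 0. gcd = 19; 771 mod 19 = 11. No.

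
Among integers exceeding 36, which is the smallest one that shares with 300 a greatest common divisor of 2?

300 = 2·150. Any x with gcd(x, 300) = 2 is a multiple of 2, say 2s, with s coprime to 150.
Need s > 36/2, so s ≥ 19. First s ≥ 19 with gcd(s, 150) = 1 is s = 19. Thus x = 2·19 = 38.

38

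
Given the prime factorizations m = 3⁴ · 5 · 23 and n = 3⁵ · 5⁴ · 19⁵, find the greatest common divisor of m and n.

405

min exponent per shared prime: 3⁴ · 5 = 405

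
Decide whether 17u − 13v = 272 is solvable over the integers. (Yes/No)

Yes

By Bézout, 17u − 13v = 272 has integer solutions iff gcd(17, 13) | 272.
Euclid: 17 = 1·13 + 4; 13 = 3·4 + 1; 4 = 4·1 + 0. gcd = 1; 272 mod 1 = 0. Yes.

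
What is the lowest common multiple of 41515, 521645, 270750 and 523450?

52190582250

41515 = 5 · 19² · 23; 521645 = 5 · 17² · 19²; 270750 = 2 · 3 · 5³ · 19²; 523450 = 2 · 5² · 19² · 29
lcm takes max exponent of each prime: 2 · 3 · 5³ · 17² · 19² · 23 · 29 = 52190582250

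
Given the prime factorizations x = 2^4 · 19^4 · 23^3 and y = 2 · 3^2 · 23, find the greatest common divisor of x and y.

min exponent per shared prime: 2 · 23 = 46

46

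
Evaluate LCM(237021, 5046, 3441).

457273712334

237021 = 3 · 41² · 47; 5046 = 2 · 3 · 29²; 3441 = 3 · 31 · 37
lcm takes max exponent of each prime: 2 · 3 · 29² · 31 · 37 · 41² · 47 = 457273712334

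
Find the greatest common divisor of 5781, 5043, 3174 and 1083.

3

5781 = 3 · 41 · 47; 5043 = 3 · 41²; 3174 = 2 · 3 · 23²; 1083 = 3 · 19²
gcd takes min exponent of each prime: 3 = 3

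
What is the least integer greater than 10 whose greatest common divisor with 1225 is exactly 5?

15

gcd(x, 1225) = 5 forces 5 | x; write x = 5s. Then gcd(5s, 5·245) = 5·gcd(s, 245), so need gcd(s, 245) = 1.
5s > 10 gives s ≥ 3. The least s ≥ 3 coprime to 245 is 3, so x = 5·3 = 15.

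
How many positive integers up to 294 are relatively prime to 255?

147

Prime factors of 255: 3, 5, 17. Count integers ≤ 294 divisible by none of them.
By inclusion–exclusion: 294 − ⌊294/3⌋ − ⌊294/5⌋ − ⌊294/17⌋ + ⌊294/15⌋ + ⌊294/51⌋ + ⌊294/85⌋ − ⌊294/255⌋ = 147.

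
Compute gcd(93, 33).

Euclid: 93 = 2·33 + 27; 33 = 1·27 + 6; 27 = 4·6 + 3; 6 = 2·3 + 0. Last nonzero remainder: 3.

3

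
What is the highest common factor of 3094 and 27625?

221

Euclid: 27625 = 8·3094 + 2873; 3094 = 1·2873 + 221; 2873 = 13·221 + 0. Last nonzero remainder: 221.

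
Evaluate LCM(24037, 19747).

gcd first: 24037 = 1·19747 + 4290; 19747 = 4·4290 + 2587; 4290 = 1·2587 + 1703; 2587 = 1·1703 + 884; 1703 = 1·884 + 819; 884 = 1·819 + 65; 819 = 12·65 + 39; 65 = 1·39 + 26; 39 = 1·26 + 13; 26 = 2·13 + 0 → gcd = 13
lcm = 24037·19747/gcd = 474658639/13 = 36512203

36512203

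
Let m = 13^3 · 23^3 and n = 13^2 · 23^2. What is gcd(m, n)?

89401

min exponent per shared prime: 13^2 · 23^2 = 89401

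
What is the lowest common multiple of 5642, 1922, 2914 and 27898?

8820482762

5642 = 2 · 7 · 13 · 31; 1922 = 2 · 31²; 2914 = 2 · 31 · 47; 27898 = 2 · 13 · 29 · 37
lcm takes max exponent of each prime: 2 · 7 · 13 · 29 · 31² · 37 · 47 = 8820482762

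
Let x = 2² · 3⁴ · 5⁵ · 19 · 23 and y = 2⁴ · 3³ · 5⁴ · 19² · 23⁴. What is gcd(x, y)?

29497500

min exponent per shared prime: 2² · 3³ · 5⁴ · 19 · 23 = 29497500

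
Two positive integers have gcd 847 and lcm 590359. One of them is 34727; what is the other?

14399

u·v = gcd·lcm = 847·590359 = 500034073, so v = 500034073/34727 = 14399.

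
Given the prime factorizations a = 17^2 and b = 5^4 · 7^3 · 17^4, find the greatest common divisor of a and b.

min exponent per shared prime: 17^2 = 289

289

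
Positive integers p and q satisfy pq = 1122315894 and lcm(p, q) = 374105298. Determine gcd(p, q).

gcd·lcm = product, so gcd = 1122315894/374105298 = 3.

3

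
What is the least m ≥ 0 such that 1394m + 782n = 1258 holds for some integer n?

Reduce mod 782: 1394m ≡ 1258 (mod 782). With g = gcd(1394, 782) = 34 dividing 1258, divide through: 41m ≡ 37 (mod 23).
Since gcd(41, 23) = 1, m ≡ 37·(41)⁻¹ ≡ 11 (mod 23). Smallest non-negative: 11.

11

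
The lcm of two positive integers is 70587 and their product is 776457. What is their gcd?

gcd·lcm = product, so gcd = 776457/70587 = 11.

11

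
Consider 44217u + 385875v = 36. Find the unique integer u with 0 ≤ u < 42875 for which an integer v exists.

gcd(44217, 385875) = 9 (Euclid: 385875 = 8·44217 + 32139; 44217 = 1·32139 + 12078; 32139 = 2·12078 + 7983; 12078 = 1·7983 + 4095; 7983 = 1·4095 + 3888; 4095 = 1·3888 + 207; 3888 = 18·207 + 162; 207 = 1·162 + 45; 162 = 3·45 + 27; 45 = 1·27 + 18; 27 = 1·18 + 9; 18 = 2·9 + 0), and 9 | 36.
Extended Euclid: 44217·(-16773) + 385875·(1922) = 9. Scale by 4: u₀ = -67092.
General solution u = u₀ + 42875t; reducing mod 42875 gives u = 18658 (and v = -2138).

18658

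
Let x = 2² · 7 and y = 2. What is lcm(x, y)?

max exponent per prime: 2² · 7 = 28

28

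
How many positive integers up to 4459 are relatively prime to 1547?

3321

1547 = 7·13·17. Inclusion–exclusion on these primes:
4459 − ⌊4459/7⌋ − ⌊4459/13⌋ − ⌊4459/17⌋ + ⌊4459/91⌋ + ⌊4459/119⌋ + ⌊4459/221⌋ − ⌊4459/1547⌋ = 3321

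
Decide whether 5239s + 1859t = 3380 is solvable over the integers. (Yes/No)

gcd(5239, 1859): 5239 = 2·1859 + 1521; 1859 = 1·1521 + 338; 1521 = 4·338 + 169; 338 = 2·169 + 0 → 169
169 divides 3380, so a solution exists.

Yes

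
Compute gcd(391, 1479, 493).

gcd(391, 1479): 1479 = 3·391 + 306; 391 = 1·306 + 85; 306 = 3·85 + 51; 85 = 1·51 + 34; 51 = 1·34 + 17; 34 = 2·17 + 0 → 17
gcd(17, 493): 493 = 29·17 + 0 → 17

17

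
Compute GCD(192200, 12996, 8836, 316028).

192200 = 2³ · 5² · 31²; 12996 = 2² · 3² · 19²; 8836 = 2² · 47²; 316028 = 2² · 41² · 47
gcd takes min exponent of each prime: 2² = 4

4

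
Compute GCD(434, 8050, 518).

gcd(434, 8050): 8050 = 18·434 + 238; 434 = 1·238 + 196; 238 = 1·196 + 42; 196 = 4·42 + 28; 42 = 1·28 + 14; 28 = 2·14 + 0 → 14
gcd(14, 518): 518 = 37·14 + 0 → 14

14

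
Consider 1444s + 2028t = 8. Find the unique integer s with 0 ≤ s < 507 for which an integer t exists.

gcd(1444, 2028) = 4 (Euclid: 2028 = 1·1444 + 584; 1444 = 2·584 + 276; 584 = 2·276 + 32; 276 = 8·32 + 20; 32 = 1·20 + 12; 20 = 1·12 + 8; 12 = 1·8 + 4; 8 = 2·4 + 0), and 4 | 8.
Extended Euclid: 1444·(-191) + 2028·(136) = 4. Scale by 2: s₀ = -382.
General solution s = s₀ + 507k; reducing mod 507 gives s = 125 (and t = -89).

125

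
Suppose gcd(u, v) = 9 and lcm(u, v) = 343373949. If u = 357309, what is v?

8649

Using uv = gcd(u,v)·lcm(u,v) = 9·343373949 = 3090365541, we get v = 3090365541/357309 = 8649.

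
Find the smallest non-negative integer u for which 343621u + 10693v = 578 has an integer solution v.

30

Euclid: 343621 = 32·10693 + 1445; 10693 = 7·1445 + 578; 1445 = 2·578 + 289; 578 = 2·289 + 0 → gcd = 289; 578 = 289·2.
Back-substitution yields 343621·(15) + 10693·(-482) = 289, so one solution is u = 15·2 = 30, v = -482·2 = -964.
Solutions in u differ by 10693/289 = 37; the one in [0, 37) is 30 mod 37 = 30.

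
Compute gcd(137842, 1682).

2

Euclid: 137842 = 81·1682 + 1600; 1682 = 1·1600 + 82; 1600 = 19·82 + 42; 82 = 1·42 + 40; 42 = 1·40 + 2; 40 = 20·2 + 0. Last nonzero remainder: 2.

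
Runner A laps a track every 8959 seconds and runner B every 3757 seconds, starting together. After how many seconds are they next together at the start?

116467

8959 = 17² · 31; 3757 = 13 · 17²
max exponents: 13 · 17² · 31 = 116467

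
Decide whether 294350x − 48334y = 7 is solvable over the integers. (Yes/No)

gcd(294350, 48334): 294350 = 6·48334 + 4346; 48334 = 11·4346 + 528; 4346 = 8·528 + 122; 528 = 4·122 + 40; 122 = 3·40 + 2; 40 = 20·2 + 0 → 2
2 does not divide 7, so a solution does not exist.

No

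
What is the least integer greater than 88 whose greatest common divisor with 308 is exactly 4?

92

gcd(x, 308) = 4 forces 4 | x; write x = 4s. Then gcd(4s, 4·77) = 4·gcd(s, 77), so need gcd(s, 77) = 1.
4s > 88 gives s ≥ 23. The least s ≥ 23 coprime to 77 is 23, so x = 4·23 = 92.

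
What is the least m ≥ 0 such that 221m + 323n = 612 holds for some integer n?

13

Reduce mod 323: 221m ≡ 612 (mod 323). With g = gcd(221, 323) = 17 dividing 612, divide through: 13m ≡ 36 (mod 19).
Since gcd(13, 19) = 1, m ≡ 36·(13)⁻¹ ≡ 13 (mod 19). Smallest non-negative: 13.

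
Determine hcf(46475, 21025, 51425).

gcd(46475, 21025): 46475 = 2·21025 + 4425; 21025 = 4·4425 + 3325; 4425 = 1·3325 + 1100; 3325 = 3·1100 + 25; 1100 = 44·25 + 0 → 25
gcd(25, 51425): 51425 = 2057·25 + 0 → 25

25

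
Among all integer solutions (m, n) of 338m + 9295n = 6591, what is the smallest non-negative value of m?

47

Euclid: 9295 = 27·338 + 169; 338 = 2·169 + 0 → gcd = 169; 6591 = 169·39.
Back-substitution yields 338·(-27) + 9295·(1) = 169, so one solution is m = -27·39 = -1053, n = 1·39 = 39.
Solutions in m differ by 9295/169 = 55; the one in [0, 55) is -1053 mod 55 = 47.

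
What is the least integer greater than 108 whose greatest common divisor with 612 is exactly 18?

Multiples of 18 above 108: 18·7, 18·8, … . Need the cofactor coprime to 612/18 = 34.
Checking s = 7, 8, … the first with gcd(s, 34) = 1 is s = 7, giving 126.

126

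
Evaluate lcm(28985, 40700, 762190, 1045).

2823769133900

28985 = 5 · 11 · 17 · 31; 40700 = 2² · 5² · 11 · 37; 762190 = 2 · 5 · 11 · 13² · 41; 1045 = 5 · 11 · 19
lcm takes max exponent of each prime: 2² · 5² · 11 · 13² · 17 · 19 · 31 · 37 · 41 = 2823769133900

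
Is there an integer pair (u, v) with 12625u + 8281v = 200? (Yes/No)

Yes

gcd(12625, 8281): 12625 = 1·8281 + 4344; 8281 = 1·4344 + 3937; 4344 = 1·3937 + 407; 3937 = 9·407 + 274; 407 = 1·274 + 133; 274 = 2·133 + 8; 133 = 16·8 + 5; 8 = 1·5 + 3; 5 = 1·3 + 2; 3 = 1·2 + 1; 2 = 2·1 + 0 → 1
1 divides 200, so a solution exists.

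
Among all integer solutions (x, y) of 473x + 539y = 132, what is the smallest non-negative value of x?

Euclid: 539 = 1·473 + 66; 473 = 7·66 + 11; 66 = 6·11 + 0 → gcd = 11; 132 = 11·12.
Back-substitution yields 473·(8) + 539·(-7) = 11, so one solution is x = 8·12 = 96, y = -7·12 = -84.
Solutions in x differ by 539/11 = 49; the one in [0, 49) is 96 mod 49 = 47.

47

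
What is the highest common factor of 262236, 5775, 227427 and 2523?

3

262236 = 2² · 3 · 13 · 41²; 5775 = 3 · 5² · 7 · 11; 227427 = 3 · 41 · 43²; 2523 = 3 · 29²
gcd takes min exponent of each prime: 3 = 3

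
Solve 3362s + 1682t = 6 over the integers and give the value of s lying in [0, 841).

838

gcd(3362, 1682) = 2 (Euclid: 3362 = 1·1682 + 1680; 1682 = 1·1680 + 2; 1680 = 840·2 + 0), and 2 | 6.
Extended Euclid: 3362·(-1) + 1682·(2) = 2. Scale by 3: s₀ = -3.
General solution s = s₀ + 841k; reducing mod 841 gives s = 838 (and t = -1675).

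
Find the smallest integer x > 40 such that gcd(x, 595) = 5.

45

Multiples of 5 above 40: 5·9, 5·10, … . Need the cofactor coprime to 595/5 = 119.
Checking s = 9, 10, … the first with gcd(s, 119) = 1 is s = 9, giving 45.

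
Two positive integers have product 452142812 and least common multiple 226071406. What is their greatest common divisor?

2

From gcd × lcm = mn: gcd = 452142812 / 226071406 = 2.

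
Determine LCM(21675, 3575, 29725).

lcm(21675, 3575) = 21675·3575/gcd = 77488125/25 = 3099525
lcm(3099525, 29725) = 3099525·29725/gcd = 92133380625/25 = 3685335225

3685335225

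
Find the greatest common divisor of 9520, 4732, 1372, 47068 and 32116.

28

gcd(9520, 4732): 9520 = 2·4732 + 56; 4732 = 84·56 + 28; 56 = 2·28 + 0 → 28
gcd(28, 1372): 1372 = 49·28 + 0 → 28
gcd(28, 47068): 47068 = 1681·28 + 0 → 28
gcd(28, 32116): 32116 = 1147·28 + 0 → 28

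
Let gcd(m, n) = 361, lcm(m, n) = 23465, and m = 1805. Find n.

4693

Using mn = gcd(m,n)·lcm(m,n) = 361·23465 = 8470865, we get n = 8470865/1805 = 4693.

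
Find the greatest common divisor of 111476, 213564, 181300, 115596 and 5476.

4

gcd(111476, 213564): 213564 = 1·111476 + 102088; 111476 = 1·102088 + 9388; 102088 = 10·9388 + 8208; 9388 = 1·8208 + 1180; 8208 = 6·1180 + 1128; 1180 = 1·1128 + 52; 1128 = 21·52 + 36; 52 = 1·36 + 16; 36 = 2·16 + 4; 16 = 4·4 + 0 → 4
gcd(4, 181300): 181300 = 45325·4 + 0 → 4
gcd(4, 115596): 115596 = 28899·4 + 0 → 4
gcd(4, 5476): 5476 = 1369·4 + 0 → 4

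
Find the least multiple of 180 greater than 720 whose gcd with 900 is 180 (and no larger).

1080

gcd(m, 900) = 180 forces 180 | m; write m = 180s. Then gcd(180s, 180·5) = 180·gcd(s, 5), so need gcd(s, 5) = 1.
180s > 720 gives s ≥ 5. The least s ≥ 5 coprime to 5 is 6, so m = 180·6 = 1080.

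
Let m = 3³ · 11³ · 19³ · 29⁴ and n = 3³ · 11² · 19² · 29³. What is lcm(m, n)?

max exponent per prime: 3³ · 11³ · 19³ · 29⁴ = 174339025500123

174339025500123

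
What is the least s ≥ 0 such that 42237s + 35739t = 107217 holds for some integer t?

gcd(42237, 35739) = 3249 (Euclid: 42237 = 1·35739 + 6498; 35739 = 5·6498 + 3249; 6498 = 2·3249 + 0), and 3249 | 107217.
Extended Euclid: 42237·(-5) + 35739·(6) = 3249. Scale by 33: s₀ = -165.
General solution s = s₀ + 11k; reducing mod 11 gives s = 0 (and t = 3).

0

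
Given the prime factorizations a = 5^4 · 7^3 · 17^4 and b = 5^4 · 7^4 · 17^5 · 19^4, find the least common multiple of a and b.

277671424385560625

max exponent per prime: 5^4 · 7^4 · 17^5 · 19^4 = 277671424385560625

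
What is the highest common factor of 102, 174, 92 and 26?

2

gcd(102, 174): 174 = 1·102 + 72; 102 = 1·72 + 30; 72 = 2·30 + 12; 30 = 2·12 + 6; 12 = 2·6 + 0 → 6
gcd(6, 92): 92 = 15·6 + 2; 6 = 3·2 + 0 → 2
gcd(2, 26): 26 = 13·2 + 0 → 2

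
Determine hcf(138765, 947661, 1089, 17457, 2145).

138765 = 3 · 5 · 11 · 29²; 947661 = 3 · 11 · 13 · 47²; 1089 = 3² · 11²; 17457 = 3 · 11 · 23²; 2145 = 3 · 5 · 11 · 13
gcd takes min exponent of each prime: 3 · 11 = 33

33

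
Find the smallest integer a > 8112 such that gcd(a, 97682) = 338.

8450

97682 = 338·289. Any a with gcd(a, 97682) = 338 is a multiple of 338, say 338s, with s coprime to 289.
Need s > 8112/338, so s ≥ 25. First s ≥ 25 with gcd(s, 289) = 1 is s = 25. Thus a = 338·25 = 8450.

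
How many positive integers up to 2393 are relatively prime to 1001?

1001 = 7·11·13. Inclusion–exclusion on these primes:
2393 − ⌊2393/7⌋ − ⌊2393/11⌋ − ⌊2393/13⌋ + ⌊2393/77⌋ + ⌊2393/91⌋ + ⌊2393/143⌋ − ⌊2393/1001⌋ = 1722

1722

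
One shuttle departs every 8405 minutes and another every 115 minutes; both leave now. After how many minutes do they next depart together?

193315

8405 = 5 · 41²; 115 = 5 · 23
max exponents: 5 · 23 · 41² = 193315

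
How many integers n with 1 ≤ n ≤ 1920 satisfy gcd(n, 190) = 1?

727

Prime factors of 190: 2, 5, 19. Count integers ≤ 1920 divisible by none of them.
By inclusion–exclusion: 1920 − ⌊1920/2⌋ − ⌊1920/5⌋ − ⌊1920/19⌋ + ⌊1920/10⌋ + ⌊1920/38⌋ + ⌊1920/95⌋ − ⌊1920/190⌋ = 727.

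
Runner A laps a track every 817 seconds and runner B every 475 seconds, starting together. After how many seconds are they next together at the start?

gcd first: 817 = 1·475 + 342; 475 = 1·342 + 133; 342 = 2·133 + 76; 133 = 1·76 + 57; 76 = 1·57 + 19; 57 = 3·19 + 0 → gcd = 19
lcm = 817·475/gcd = 388075/19 = 20425

20425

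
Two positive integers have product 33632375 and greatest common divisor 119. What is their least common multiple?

Since gcd(m,n)·lcm(m,n) = mn, lcm = 33632375/119 = 282625.

282625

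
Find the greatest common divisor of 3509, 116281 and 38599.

121

3509 = 11² · 29; 116281 = 11² · 31²; 38599 = 11³ · 29
gcd takes min exponent of each prime: 11² = 121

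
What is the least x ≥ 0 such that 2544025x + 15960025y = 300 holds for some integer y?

603012

gcd(2544025, 15960025) = 25 (Euclid: 15960025 = 6·2544025 + 695875; 2544025 = 3·695875 + 456400; 695875 = 1·456400 + 239475; 456400 = 1·239475 + 216925; 239475 = 1·216925 + 22550; 216925 = 9·22550 + 13975; 22550 = 1·13975 + 8575; 13975 = 1·8575 + 5400; 8575 = 1·5400 + 3175; 5400 = 1·3175 + 2225; 3175 = 1·2225 + 950; 2225 = 2·950 + 325; 950 = 2·325 + 300; 325 = 1·300 + 25; 300 = 12·25 + 0), and 25 | 300.
Extended Euclid: 2544025·(50251) + 15960025·(-8010) = 25. Scale by 12: x₀ = 603012.
General solution x = x₀ + 638401t; reducing mod 638401 gives x = 603012 (and y = -96120).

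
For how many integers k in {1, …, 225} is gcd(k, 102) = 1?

102 = 2·3·17. Inclusion–exclusion on these primes:
225 − ⌊225/2⌋ − ⌊225/3⌋ − ⌊225/17⌋ + ⌊225/6⌋ + ⌊225/34⌋ + ⌊225/51⌋ − ⌊225/102⌋ = 70

70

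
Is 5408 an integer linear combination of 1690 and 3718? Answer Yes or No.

By Bézout, 1690x + 3718y = 5408 has integer solutions iff gcd(1690, 3718) | 5408.
Euclid: 3718 = 2·1690 + 338; 1690 = 5·338 + 0. gcd = 338; 5408 mod 338 = 0. Yes.

Yes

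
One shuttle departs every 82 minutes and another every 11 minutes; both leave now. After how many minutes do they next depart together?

gcd first: 82 = 7·11 + 5; 11 = 2·5 + 1; 5 = 5·1 + 0 → gcd = 1
lcm = 82·11/gcd = 902/1 = 902

902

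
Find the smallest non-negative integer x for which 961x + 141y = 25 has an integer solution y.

37

gcd(961, 141) = 1 (Euclid: 961 = 6·141 + 115; 141 = 1·115 + 26; 115 = 4·26 + 11; 26 = 2·11 + 4; 11 = 2·4 + 3; 4 = 1·3 + 1; 3 = 3·1 + 0), and 1 | 25.
Extended Euclid: 961·(-38) + 141·(259) = 1. Scale by 25: x₀ = -950.
General solution x = x₀ + 141t; reducing mod 141 gives x = 37 (and y = -252).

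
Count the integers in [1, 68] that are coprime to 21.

40

21 = 3·7. Inclusion–exclusion on these primes:
68 − ⌊68/3⌋ − ⌊68/7⌋ + ⌊68/21⌋ = 40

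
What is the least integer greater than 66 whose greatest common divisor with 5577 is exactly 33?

99

gcd(k, 5577) = 33 forces 33 | k; write k = 33s. Then gcd(33s, 33·169) = 33·gcd(s, 169), so need gcd(s, 169) = 1.
33s > 66 gives s ≥ 3. The least s ≥ 3 coprime to 169 is 3, so k = 33·3 = 99.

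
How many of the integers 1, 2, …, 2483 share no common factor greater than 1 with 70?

852

Prime factors of 70: 2, 5, 7. Count integers ≤ 2483 divisible by none of them.
By inclusion–exclusion: 2483 − ⌊2483/2⌋ − ⌊2483/5⌋ − ⌊2483/7⌋ + ⌊2483/10⌋ + ⌊2483/14⌋ + ⌊2483/35⌋ − ⌊2483/70⌋ = 852.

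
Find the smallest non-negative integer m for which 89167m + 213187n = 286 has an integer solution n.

6288

Euclid: 213187 = 2·89167 + 34853; 89167 = 2·34853 + 19461; 34853 = 1·19461 + 15392; 19461 = 1·15392 + 4069; 15392 = 3·4069 + 3185; 4069 = 1·3185 + 884; 3185 = 3·884 + 533; 884 = 1·533 + 351; 533 = 1·351 + 182; 351 = 1·182 + 169; 182 = 1·169 + 13; 169 = 13·13 + 0 → gcd = 13; 286 = 13·22.
Back-substitution yields 89167·(-1205) + 213187·(504) = 13, so one solution is m = -1205·22 = -26510, n = 504·22 = 11088.
Solutions in m differ by 213187/13 = 16399; the one in [0, 16399) is -26510 mod 16399 = 6288.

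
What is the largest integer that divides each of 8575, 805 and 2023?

7

gcd(8575, 805): 8575 = 10·805 + 525; 805 = 1·525 + 280; 525 = 1·280 + 245; 280 = 1·245 + 35; 245 = 7·35 + 0 → 35
gcd(35, 2023): 2023 = 57·35 + 28; 35 = 1·28 + 7; 28 = 4·7 + 0 → 7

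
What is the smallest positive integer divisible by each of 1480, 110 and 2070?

3369960

lcm(1480, 110) = 1480·110/gcd = 162800/10 = 16280
lcm(16280, 2070) = 16280·2070/gcd = 33699600/10 = 3369960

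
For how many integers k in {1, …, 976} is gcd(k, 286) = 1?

Prime factors of 286: 2, 11, 13. Count integers ≤ 976 divisible by none of them.
By inclusion–exclusion: 976 − ⌊976/2⌋ − ⌊976/11⌋ − ⌊976/13⌋ + ⌊976/22⌋ + ⌊976/26⌋ + ⌊976/143⌋ − ⌊976/286⌋ = 409.

409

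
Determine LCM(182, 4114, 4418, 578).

14058866822

182 = 2 · 7 · 13; 4114 = 2 · 11² · 17; 4418 = 2 · 47²; 578 = 2 · 17²
lcm takes max exponent of each prime: 2 · 7 · 11² · 13 · 17² · 47² = 14058866822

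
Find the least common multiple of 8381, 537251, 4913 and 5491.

5032430117

8381 = 17² · 29; 537251 = 11 · 13² · 17²; 4913 = 17³; 5491 = 17² · 19
lcm takes max exponent of each prime: 11 · 13² · 17³ · 19 · 29 = 5032430117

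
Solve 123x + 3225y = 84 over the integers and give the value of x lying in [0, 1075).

158

Euclid: 3225 = 26·123 + 27; 123 = 4·27 + 15; 27 = 1·15 + 12; 15 = 1·12 + 3; 12 = 4·3 + 0 → gcd = 3; 84 = 3·28.
Back-substitution yields 123·(236) + 3225·(-9) = 3, so one solution is x = 236·28 = 6608, y = -9·28 = -252.
Solutions in x differ by 3225/3 = 1075; the one in [0, 1075) is 6608 mod 1075 = 158.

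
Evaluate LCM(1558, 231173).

gcd first: 231173 = 148·1558 + 589; 1558 = 2·589 + 380; 589 = 1·380 + 209; 380 = 1·209 + 171; 209 = 1·171 + 38; 171 = 4·38 + 19; 38 = 2·19 + 0 → gcd = 19
lcm = 1558·231173/gcd = 360167534/19 = 18956186

18956186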